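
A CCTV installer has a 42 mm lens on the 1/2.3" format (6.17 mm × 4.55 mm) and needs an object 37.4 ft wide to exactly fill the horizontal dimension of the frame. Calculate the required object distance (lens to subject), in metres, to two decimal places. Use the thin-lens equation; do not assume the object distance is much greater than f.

77.64 m

W: 37.4 ft × 304.8 mm/ft = 11399.52 mm.
Magnification m = w/W = dᵢ/dₒ; combined with 1/f = 1/dₒ + 1/dᵢ this gives dₒ = f·(1 + W/w).
dₒ = 42 mm × (1 + 11399.5/6.17) = 42 × 1848.5721 ≈ 77640.027 mm = 77.64 m.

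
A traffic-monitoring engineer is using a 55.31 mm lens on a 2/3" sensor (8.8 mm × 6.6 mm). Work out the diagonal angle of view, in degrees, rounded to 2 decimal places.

Sensor diagonal = √(8.8² + 6.6²) = √121.0000 ≈ 11.0000 mm.
Angle of view α = 2·arctan(d/2f) with d = 11.0000 mm and f = 55.31 mm.
d/2f = 0.09944; arctan(0.09944) ≈ 5.6788°, so α ≈ 11.3576°.

11.36°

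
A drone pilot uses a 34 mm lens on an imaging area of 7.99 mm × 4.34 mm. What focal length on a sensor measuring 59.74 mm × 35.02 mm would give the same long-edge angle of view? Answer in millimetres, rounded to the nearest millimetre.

Equal angle of view means equal width/f ratio, so f₂ = f₁ · (width₂/width₁) = 34 × 59.74/7.99.
f₂ = 34 × 7.47685 ≈ 254.213 mm.

254 mm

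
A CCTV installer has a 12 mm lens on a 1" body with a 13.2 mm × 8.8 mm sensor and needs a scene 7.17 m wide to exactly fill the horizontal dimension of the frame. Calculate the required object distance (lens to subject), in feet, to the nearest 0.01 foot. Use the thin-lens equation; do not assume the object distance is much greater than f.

21.42 ft

W: 7.17 m = 7170 mm.
Magnification m = w/W = dᵢ/dₒ; combined with 1/f = 1/dₒ + 1/dᵢ this gives dₒ = f·(1 + W/w).
dₒ = 12 mm × (1 + 7170/13.2) = 12 × 544.1818 ≈ 6530.182 mm = 6530.182/304.8 ft = 21.4245 ft.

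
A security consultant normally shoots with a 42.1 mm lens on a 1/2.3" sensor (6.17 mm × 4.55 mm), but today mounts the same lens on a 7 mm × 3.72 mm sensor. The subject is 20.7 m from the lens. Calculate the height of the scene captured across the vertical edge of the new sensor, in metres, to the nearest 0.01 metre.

The focal length stays 42.1 mm; the relevant sensor dimension is now h = 3.72 mm. Object distance dₒ = 20.7 m = 20700 mm.
Thin-lens field height W = h·(dₒ − f)/f = 3.72 × (20700 − 42.1)/42.1 ≈ 1825.354 mm = 1.82535 m.

1.83 m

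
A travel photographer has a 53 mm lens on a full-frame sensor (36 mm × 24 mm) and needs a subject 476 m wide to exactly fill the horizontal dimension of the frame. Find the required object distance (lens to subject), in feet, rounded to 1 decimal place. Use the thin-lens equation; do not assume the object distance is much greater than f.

W: 476 m = 476000 mm.
Magnification m = w/W = dᵢ/dₒ; combined with 1/f = 1/dₒ + 1/dᵢ this gives dₒ = f·(1 + W/w).
dₒ = 53 mm × (1 + 476000/36) = 53 × 13223.2222 ≈ 700830.778 mm = 700830.778/304.8 ft = 2299.31 ft.

2299.3 ft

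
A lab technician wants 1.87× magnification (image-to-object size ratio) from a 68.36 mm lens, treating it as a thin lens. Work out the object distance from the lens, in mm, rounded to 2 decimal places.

104.92 mm

With m = dᵢ/dₒ and 1/f = 1/dₒ + 1/dᵢ, substituting dᵢ = m·dₒ gives 1/f = (1 + 1/m)/dₒ, hence dₒ = f·(1 + 1/m).
dₒ = 68.36 × (1 + 1/1.87) = 68.36 × 1.53476 ≈ 104.916 mm.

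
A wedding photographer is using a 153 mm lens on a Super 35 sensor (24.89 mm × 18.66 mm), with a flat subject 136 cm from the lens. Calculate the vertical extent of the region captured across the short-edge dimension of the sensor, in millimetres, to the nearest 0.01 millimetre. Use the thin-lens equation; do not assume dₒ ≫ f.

147.21 mm

dₒ: 136 cm = 1360 mm.
Similar triangles through the lens centre give W/dₒ = h/dᵢ; with 1/f = 1/dₒ + 1/dᵢ this gives W = h·(dₒ − f)/f.
W = 18.66 mm × (1360 − 153) / 153 = 18.66 × 7.8889 ≈ 147.207 mm.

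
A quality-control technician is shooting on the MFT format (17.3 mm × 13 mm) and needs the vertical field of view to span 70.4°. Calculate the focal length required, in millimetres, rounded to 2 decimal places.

9.21 mm

From α = 2·arctan(h/2f) we get f = h / (2·tan(α/2)).
With h = 13 mm and α/2 = 35.2°, tan(α/2) ≈ 0.70542, so f ≈ 13 / 1.41084 ≈ 9.2143 mm.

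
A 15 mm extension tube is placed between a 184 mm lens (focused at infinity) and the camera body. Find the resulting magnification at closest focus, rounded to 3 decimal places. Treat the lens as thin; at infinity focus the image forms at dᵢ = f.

The tube moves the image plane from f to f + e, so dᵢ = 184 + 15 = 199 mm. Focus is achieved when 1/f = 1/dₒ + 1/dᵢ, giving dₒ = 1/(1/f − 1/(f+e)).
Magnification m = dᵢ/dₒ = (f+e)·(1/f − 1/(f+e)) = e/f = 15/184 ≈ 0.0815.

0.082×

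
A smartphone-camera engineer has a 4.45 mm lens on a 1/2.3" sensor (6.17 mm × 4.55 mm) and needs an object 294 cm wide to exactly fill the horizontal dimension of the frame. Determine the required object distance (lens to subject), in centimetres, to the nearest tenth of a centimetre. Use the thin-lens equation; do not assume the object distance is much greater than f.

212.5 cm

W: 294 cm = 2940 mm.
Magnification m = w/W = dᵢ/dₒ; combined with 1/f = 1/dₒ + 1/dᵢ this gives dₒ = f·(1 + W/w).
dₒ = 4.45 mm × (1 + 2940/6.17) = 4.45 × 477.4992 ≈ 2124.871 mm = 212.487 cm.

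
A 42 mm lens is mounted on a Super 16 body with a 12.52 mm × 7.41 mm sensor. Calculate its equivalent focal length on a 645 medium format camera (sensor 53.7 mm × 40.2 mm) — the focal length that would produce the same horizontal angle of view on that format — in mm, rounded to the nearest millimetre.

180 mm

Equal angle of view means equal width/f ratio, so f₂ = f₁ · (width₂/width₁) = 42 × 53.7/12.52.
f₂ = 42 × 4.28914 ≈ 180.144 mm.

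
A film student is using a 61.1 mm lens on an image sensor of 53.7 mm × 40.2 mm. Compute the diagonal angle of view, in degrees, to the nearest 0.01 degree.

Sensor diagonal = √(53.7² + 40.2²) = √4499.7300 ≈ 67.0800 mm.
Angle of view α = 2·arctan(d/2f) with d = 67.0800 mm and f = 61.1 mm.
d/2f = 0.54894; arctan(0.54894) ≈ 28.7640°, so α ≈ 57.5280°.

57.53°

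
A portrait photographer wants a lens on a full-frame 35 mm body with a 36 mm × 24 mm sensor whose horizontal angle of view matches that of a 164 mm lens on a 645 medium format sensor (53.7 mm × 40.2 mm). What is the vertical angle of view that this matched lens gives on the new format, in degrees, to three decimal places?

12.458°

Equal horizontal AOV ⇒ f₂ = f₁ · 36/53.7 = 164 × 0.67039 ≈ 109.9441 mm.
Vertical AOV on the new format = 2·arctan(24 / (2 × 109.9441)) = 2·arctan(0.10915) ≈ 12.4579°.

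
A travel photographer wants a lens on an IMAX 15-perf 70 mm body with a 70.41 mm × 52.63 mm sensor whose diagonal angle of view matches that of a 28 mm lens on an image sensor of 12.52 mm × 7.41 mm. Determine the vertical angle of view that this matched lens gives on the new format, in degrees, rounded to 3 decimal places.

Sensor diagonal = √(12.52² + 7.41²) = √211.6585 ≈ 14.5485 mm.
Sensor diagonal = √(70.41² + 52.63²) = √7727.4850 ≈ 87.9061 mm.
Equal diagonal AOV ⇒ f₂ = f₁ · 87.9061/14.5485 = 28 × 6.04229 ≈ 169.1840 mm.
Vertical AOV on the new format = 2·arctan(52.63 / (2 × 169.1840)) = 2·arctan(0.15554) ≈ 17.6820°.

17.682°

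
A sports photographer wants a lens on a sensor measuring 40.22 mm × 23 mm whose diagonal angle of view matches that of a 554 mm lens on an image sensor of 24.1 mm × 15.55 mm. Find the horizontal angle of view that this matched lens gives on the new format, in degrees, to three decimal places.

Sensor diagonal = √(24.1² + 15.55²) = √822.6125 ≈ 28.6812 mm.
Sensor diagonal = √(40.22² + 23²) = √2146.6484 ≈ 46.3319 mm.
Equal diagonal AOV ⇒ f₂ = f₁ · 46.3319/28.6812 = 554 × 1.61541 ≈ 894.9372 mm.
Horizontal AOV on the new format = 2·arctan(40.22 / (2 × 894.9372)) = 2·arctan(0.02247) ≈ 2.5745°.

2.575°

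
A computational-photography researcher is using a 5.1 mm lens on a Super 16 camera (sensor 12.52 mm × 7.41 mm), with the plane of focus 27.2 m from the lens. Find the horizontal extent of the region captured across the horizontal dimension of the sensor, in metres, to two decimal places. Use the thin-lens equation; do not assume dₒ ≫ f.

66.76 m

dₒ: 27.2 m = 27200 mm.
Similar triangles through the lens centre give W/dₒ = w/dᵢ; with 1/f = 1/dₒ + 1/dᵢ this gives W = w·(dₒ − f)/f.
W = 12.52 mm × (27200 − 5.1) / 5.1 = 12.52 × 5332.3333 ≈ 66760.813 mm = 66.7608 m.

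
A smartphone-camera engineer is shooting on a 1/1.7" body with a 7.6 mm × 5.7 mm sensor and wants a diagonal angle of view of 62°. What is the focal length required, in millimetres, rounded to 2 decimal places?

Sensor diagonal = √(7.6² + 5.7²) = √90.2500 ≈ 9.5000 mm.
From α = 2·arctan(d/2f) we get f = d / (2·tan(α/2)).
With d = 9.5000 mm and α/2 = 31°, tan(α/2) ≈ 0.60086, so f ≈ 9.5000 / 1.20172 ≈ 7.9053 mm.

7.91 mm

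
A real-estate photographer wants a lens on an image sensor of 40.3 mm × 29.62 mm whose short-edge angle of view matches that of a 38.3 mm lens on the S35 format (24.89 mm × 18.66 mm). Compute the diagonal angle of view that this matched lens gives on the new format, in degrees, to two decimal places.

44.72°

Equal short-edge AOV ⇒ f₂ = f₁ · 29.62/18.66 = 38.3 × 1.58735 ≈ 60.7956 mm.
Sensor diagonal = √(40.3² + 29.62²) = √2501.4344 ≈ 50.0143 mm.
Diagonal AOV on the new format = 2·arctan(50.0143 / (2 × 60.7956)) = 2·arctan(0.41133) ≈ 44.7179°.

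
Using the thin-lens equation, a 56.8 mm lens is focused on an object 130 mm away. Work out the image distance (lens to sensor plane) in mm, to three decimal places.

1/dᵢ = 1/f − 1/dₒ = 1/56.8 − 1/130 = 0.0099133 mm⁻¹.
dᵢ = 1/0.0099133 ≈ 100.8743 mm.

100.874 mm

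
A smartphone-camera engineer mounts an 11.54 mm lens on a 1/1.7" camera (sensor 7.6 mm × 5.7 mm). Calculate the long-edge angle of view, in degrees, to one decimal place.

36.5°

Angle of view α = 2·arctan(w/2f) with w = 7.6 mm and f = 11.54 mm.
w/2f = 0.32929; arctan(0.32929) ≈ 18.2262°, so α ≈ 36.4523°.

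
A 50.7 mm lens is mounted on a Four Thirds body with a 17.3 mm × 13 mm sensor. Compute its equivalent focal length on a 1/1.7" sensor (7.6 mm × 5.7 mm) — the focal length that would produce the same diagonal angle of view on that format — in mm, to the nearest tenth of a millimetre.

Sensor diagonal = √(17.3² + 13²) = √468.2900 ≈ 21.6400 mm.
Sensor diagonal = √(7.6² + 5.7²) = √90.2500 ≈ 9.5000 mm.
Equal angle of view means equal diagonal/f ratio, so f₂ = f₁ · (diagonal₂/diagonal₁) = 50.7 × 9.5000/21.6400.
f₂ = 50.7 × 0.43900 ≈ 22.257 mm.

22.3 mm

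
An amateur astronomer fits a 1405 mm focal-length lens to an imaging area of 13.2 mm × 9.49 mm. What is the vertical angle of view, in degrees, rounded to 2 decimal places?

Angle of view α = 2·arctan(h/2f) with h = 9.49 mm and f = 1405 mm.
h/2f = 0.00338; arctan(0.00338) ≈ 0.1935°, so α ≈ 0.3870°.

0.39°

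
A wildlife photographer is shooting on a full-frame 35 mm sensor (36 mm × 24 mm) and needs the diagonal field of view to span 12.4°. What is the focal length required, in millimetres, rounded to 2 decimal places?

199.14 mm

Sensor diagonal = √(36² + 24²) = √1872.0000 ≈ 43.2666 mm.
From α = 2·arctan(d/2f) we get f = d / (2·tan(α/2)).
With d = 43.2666 mm and α/2 = 6.2°, tan(α/2) ≈ 0.10863, so f ≈ 43.2666 / 0.21727 ≈ 199.1380 mm.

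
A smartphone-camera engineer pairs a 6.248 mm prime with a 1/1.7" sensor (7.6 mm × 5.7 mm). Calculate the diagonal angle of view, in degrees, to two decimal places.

Sensor diagonal = √(7.6² + 5.7²) = √90.2500 ≈ 9.5000 mm.
Angle of view α = 2·arctan(d/2f) with d = 9.5000 mm and f = 6.248 mm.
d/2f = 0.76024; arctan(0.76024) ≈ 37.2437°, so α ≈ 74.4873°.

74.49°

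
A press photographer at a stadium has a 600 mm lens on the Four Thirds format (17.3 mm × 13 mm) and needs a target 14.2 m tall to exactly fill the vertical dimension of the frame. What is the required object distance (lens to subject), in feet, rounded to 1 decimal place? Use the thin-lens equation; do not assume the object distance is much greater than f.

2152.2 ft

W: 14.2 m = 14200 mm.
Magnification m = h/W = dᵢ/dₒ; combined with 1/f = 1/dₒ + 1/dᵢ this gives dₒ = f·(1 + W/h).
dₒ = 600 mm × (1 + 14200/13) = 600 × 1093.3077 ≈ 655984.615 mm = 655984.615/304.8 ft = 2152.18 ft.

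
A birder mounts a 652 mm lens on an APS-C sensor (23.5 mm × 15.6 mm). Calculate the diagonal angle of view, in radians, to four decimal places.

Sensor diagonal = √(23.5² + 15.6²) = √795.6100 ≈ 28.2066 mm.
Angle of view α = 2·arctan(d/2f) with d = 28.2066 mm and f = 652 mm.
d/2f = 0.02163; arctan(0.02163) ≈ 0.0216 rad, so α ≈ 0.0433 rad.

0.0433 rad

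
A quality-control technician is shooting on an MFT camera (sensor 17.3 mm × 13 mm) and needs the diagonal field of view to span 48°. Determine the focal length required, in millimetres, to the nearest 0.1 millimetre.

24.3 mm

Sensor diagonal = √(17.3² + 13²) = √468.2900 ≈ 21.6400 mm.
From α = 2·arctan(d/2f) we get f = d / (2·tan(α/2)).
With d = 21.6400 mm and α/2 = 24°, tan(α/2) ≈ 0.44523, so f ≈ 21.6400 / 0.89046 ≈ 24.3021 mm.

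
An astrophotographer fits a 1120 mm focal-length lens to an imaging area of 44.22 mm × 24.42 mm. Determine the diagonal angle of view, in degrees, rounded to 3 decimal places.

2.584°

Sensor diagonal = √(44.22² + 24.42²) = √2551.7448 ≈ 50.5148 mm.
Angle of view α = 2·arctan(d/2f) with d = 50.5148 mm and f = 1120 mm.
d/2f = 0.02255; arctan(0.02255) ≈ 1.2919°, so α ≈ 2.5837°.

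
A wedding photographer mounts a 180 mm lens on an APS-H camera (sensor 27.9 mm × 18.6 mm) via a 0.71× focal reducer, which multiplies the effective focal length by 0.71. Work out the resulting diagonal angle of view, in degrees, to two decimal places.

Effective focal length f = 180 × 0.71 = 127.8 mm.
Sensor diagonal = √(27.9² + 18.6²) = √1124.3700 ≈ 33.5316 mm.
α = 2·arctan(33.532 / (2 × 127.8)) = 2·arctan(0.13119) ≈ 14.9477°.

14.95°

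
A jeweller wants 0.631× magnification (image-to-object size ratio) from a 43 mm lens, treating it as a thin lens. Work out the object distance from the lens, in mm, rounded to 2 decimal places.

With m = dᵢ/dₒ and 1/f = 1/dₒ + 1/dᵢ, substituting dᵢ = m·dₒ gives 1/f = (1 + 1/m)/dₒ, hence dₒ = f·(1 + 1/m).
dₒ = 43 × (1 + 1/0.631) = 43 × 2.58479 ≈ 111.146 mm.

111.15 mm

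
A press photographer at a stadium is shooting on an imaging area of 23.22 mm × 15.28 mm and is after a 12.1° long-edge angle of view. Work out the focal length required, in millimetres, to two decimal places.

From α = 2·arctan(w/2f) we get f = w / (2·tan(α/2)).
With w = 23.22 mm and α/2 = 6.05°, tan(α/2) ≈ 0.10599, so f ≈ 23.22 / 0.21197 ≈ 109.5421 mm.

109.54 mm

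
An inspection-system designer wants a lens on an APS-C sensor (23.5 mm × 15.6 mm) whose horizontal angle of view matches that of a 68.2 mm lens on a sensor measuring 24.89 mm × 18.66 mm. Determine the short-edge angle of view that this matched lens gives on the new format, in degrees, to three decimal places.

Equal horizontal AOV ⇒ f₂ = f₁ · 23.5/24.89 = 68.2 × 0.94415 ≈ 64.3913 mm.
Short-edge AOV on the new format = 2·arctan(15.6 / (2 × 64.3913)) = 2·arctan(0.12113) ≈ 13.8137°.

13.814°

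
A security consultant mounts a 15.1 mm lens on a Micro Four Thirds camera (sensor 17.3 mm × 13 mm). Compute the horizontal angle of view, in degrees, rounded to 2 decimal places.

59.61°

Angle of view α = 2·arctan(w/2f) with w = 17.3 mm and f = 15.1 mm.
w/2f = 0.57285; arctan(0.57285) ≈ 29.8061°, so α ≈ 59.6123°.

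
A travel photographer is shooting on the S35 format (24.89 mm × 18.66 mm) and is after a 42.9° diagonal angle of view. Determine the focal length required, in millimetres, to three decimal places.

Sensor diagonal = √(24.89² + 18.66²) = √967.7077 ≈ 31.1080 mm.
From α = 2·arctan(d/2f) we get f = d / (2·tan(α/2)).
With d = 31.1080 mm and α/2 = 21.45°, tan(α/2) ≈ 0.39290, so f ≈ 31.1080 / 0.78581 ≈ 39.5874 mm.

39.587 mm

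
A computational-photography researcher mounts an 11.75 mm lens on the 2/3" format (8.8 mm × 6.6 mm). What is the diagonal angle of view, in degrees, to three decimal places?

Sensor diagonal = √(8.8² + 6.6²) = √121.0000 ≈ 11.0000 mm.
Angle of view α = 2·arctan(d/2f) with d = 11.0000 mm and f = 11.75 mm.
d/2f = 0.46809; arctan(0.46809) ≈ 25.0836°, so α ≈ 50.1672°.

50.167°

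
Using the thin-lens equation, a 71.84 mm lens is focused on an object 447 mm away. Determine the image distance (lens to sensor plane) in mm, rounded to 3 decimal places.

85.597 mm

1/dᵢ = 1/f − 1/dₒ = 1/71.84 − 1/447 = 0.0116827 mm⁻¹.
dᵢ = 1/0.0116827 ≈ 85.5968 mm.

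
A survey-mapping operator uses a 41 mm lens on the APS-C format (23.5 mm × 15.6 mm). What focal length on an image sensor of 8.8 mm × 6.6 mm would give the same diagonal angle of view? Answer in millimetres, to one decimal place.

16.0 mm

Sensor diagonal = √(23.5² + 15.6²) = √795.6100 ≈ 28.2066 mm.
Sensor diagonal = √(8.8² + 6.6²) = √121.0000 ≈ 11.0000 mm.
Equal angle of view means equal diagonal/f ratio, so f₂ = f₁ · (diagonal₂/diagonal₁) = 41 × 11.0000/28.2066.
f₂ = 41 × 0.38998 ≈ 15.989 mm.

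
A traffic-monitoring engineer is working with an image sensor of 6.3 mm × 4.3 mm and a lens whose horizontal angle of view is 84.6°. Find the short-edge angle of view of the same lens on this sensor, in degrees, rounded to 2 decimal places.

From the horizontal AOV: f = 6.3 / (2·tan(42.3°)) = 6.3 / 1.81986 ≈ 3.4618 mm.
Short-edge AOV = 2·arctan(4.3 / (2 × 3.4618)) = 2·arctan(0.62106) ≈ 63.6858°.

63.69°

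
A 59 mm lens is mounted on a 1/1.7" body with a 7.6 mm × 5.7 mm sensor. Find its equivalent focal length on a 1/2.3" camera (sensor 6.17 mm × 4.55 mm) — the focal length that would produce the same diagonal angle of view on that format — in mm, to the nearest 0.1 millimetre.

Sensor diagonal = √(7.6² + 5.7²) = √90.2500 ≈ 9.5000 mm.
Sensor diagonal = √(6.17² + 4.55²) = √58.7714 ≈ 7.6663 mm.
Equal angle of view means equal diagonal/f ratio, so f₂ = f₁ · (diagonal₂/diagonal₁) = 59 × 7.6663/9.5000.
f₂ = 59 × 0.80697 ≈ 47.611 mm.

47.6 mm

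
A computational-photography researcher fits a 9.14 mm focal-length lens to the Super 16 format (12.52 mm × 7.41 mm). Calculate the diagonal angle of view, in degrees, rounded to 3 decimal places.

77.030°

Sensor diagonal = √(12.52² + 7.41²) = √211.6585 ≈ 14.5485 mm.
Angle of view α = 2·arctan(d/2f) with d = 14.5485 mm and f = 9.14 mm.
d/2f = 0.79587; arctan(0.79587) ≈ 38.5152°, so α ≈ 77.0304°.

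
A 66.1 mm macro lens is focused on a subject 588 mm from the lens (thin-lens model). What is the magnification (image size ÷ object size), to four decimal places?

Thin lens: 1/f = 1/dₒ + 1/dᵢ → 1/dᵢ = 1/66.1 − 1/588 = 0.0134279 mm⁻¹, so dᵢ ≈ 74.4717 mm.
Magnification m = dᵢ/dₒ = 74.4717/588 ≈ 0.12665.

0.1267×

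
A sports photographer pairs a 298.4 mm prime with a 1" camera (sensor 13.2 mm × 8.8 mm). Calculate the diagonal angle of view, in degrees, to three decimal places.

Sensor diagonal = √(13.2² + 8.8²) = √251.6800 ≈ 15.8644 mm.
Angle of view α = 2·arctan(d/2f) with d = 15.8644 mm and f = 298.4 mm.
d/2f = 0.02658; arctan(0.02658) ≈ 1.5227°, so α ≈ 3.0454°.

3.045°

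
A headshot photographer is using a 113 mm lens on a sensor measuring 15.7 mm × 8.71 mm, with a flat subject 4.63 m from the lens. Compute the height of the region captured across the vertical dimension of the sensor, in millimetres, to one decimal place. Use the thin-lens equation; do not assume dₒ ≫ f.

348.2 mm

dₒ: 4.63 m = 4630 mm.
Similar triangles through the lens centre give W/dₒ = h/dᵢ; with 1/f = 1/dₒ + 1/dᵢ this gives W = h·(dₒ − f)/f.
W = 8.71 mm × (4630 − 113) / 113 = 8.71 × 39.9735 ≈ 348.169 mm.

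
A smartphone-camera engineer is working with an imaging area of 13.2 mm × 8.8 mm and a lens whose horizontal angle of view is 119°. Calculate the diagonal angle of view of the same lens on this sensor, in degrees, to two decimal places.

From the horizontal AOV: f = 13.2 / (2·tan(59.5°)) = 13.2 / 3.39533 ≈ 3.8877 mm.
Sensor diagonal = √(13.2² + 8.8²) = √251.6800 ≈ 15.8644 mm.
Diagonal AOV = 2·arctan(15.8644 / (2 × 3.8877)) = 2·arctan(2.04034) ≈ 127.7797°.

127.78°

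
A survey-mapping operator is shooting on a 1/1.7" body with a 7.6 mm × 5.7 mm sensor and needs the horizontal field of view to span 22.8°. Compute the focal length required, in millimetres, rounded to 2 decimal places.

18.85 mm

From α = 2·arctan(w/2f) we get f = w / (2·tan(α/2)).
With w = 7.6 mm and α/2 = 11.4°, tan(α/2) ≈ 0.20164, so f ≈ 7.6 / 0.40327 ≈ 18.8459 mm.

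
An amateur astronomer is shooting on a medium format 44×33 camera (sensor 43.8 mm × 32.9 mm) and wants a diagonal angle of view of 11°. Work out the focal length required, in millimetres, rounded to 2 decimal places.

284.46 mm

Sensor diagonal = √(43.8² + 32.9²) = √3000.8500 ≈ 54.7800 mm.
From α = 2·arctan(d/2f) we get f = d / (2·tan(α/2)).
With d = 54.7800 mm and α/2 = 5.5°, tan(α/2) ≈ 0.09629, so f ≈ 54.7800 / 0.19258 ≈ 284.4561 mm.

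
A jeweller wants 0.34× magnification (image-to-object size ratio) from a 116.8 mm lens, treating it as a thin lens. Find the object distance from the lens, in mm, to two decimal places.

With m = dᵢ/dₒ and 1/f = 1/dₒ + 1/dᵢ, substituting dᵢ = m·dₒ gives 1/f = (1 + 1/m)/dₒ, hence dₒ = f·(1 + 1/m).
dₒ = 116.8 × (1 + 1/0.34) = 116.8 × 3.94118 ≈ 460.329 mm.

460.33 mm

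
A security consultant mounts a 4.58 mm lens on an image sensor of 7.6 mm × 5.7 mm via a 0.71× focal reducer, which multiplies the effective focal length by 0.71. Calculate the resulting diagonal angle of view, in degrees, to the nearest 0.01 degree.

Effective focal length f = 4.58 × 0.71 = 3.2518 mm.
Sensor diagonal = √(7.6² + 5.7²) = √90.2500 ≈ 9.5000 mm.
α = 2·arctan(9.500 / (2 × 3.2518)) = 2·arctan(1.46073) ≈ 111.2097°.

111.21°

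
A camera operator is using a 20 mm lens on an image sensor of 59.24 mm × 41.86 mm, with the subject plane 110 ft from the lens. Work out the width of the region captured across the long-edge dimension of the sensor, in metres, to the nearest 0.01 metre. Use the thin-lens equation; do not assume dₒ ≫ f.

99.25 m

dₒ: 110 ft × 304.8 mm/ft = 33528.00 mm.
Similar triangles through the lens centre give W/dₒ = w/dᵢ; with 1/f = 1/dₒ + 1/dᵢ this gives W = w·(dₒ − f)/f.
W = 59.24 mm × (33528 − 20) / 20 = 59.24 × 1675.3999 ≈ 99250.693 mm = 99.2507 m.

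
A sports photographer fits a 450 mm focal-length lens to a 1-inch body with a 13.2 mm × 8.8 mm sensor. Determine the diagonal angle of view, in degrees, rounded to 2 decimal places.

2.02°

Sensor diagonal = √(13.2² + 8.8²) = √251.6800 ≈ 15.8644 mm.
Angle of view α = 2·arctan(d/2f) with d = 15.8644 mm and f = 450 mm.
d/2f = 0.01763; arctan(0.01763) ≈ 1.0099°, so α ≈ 2.0197°.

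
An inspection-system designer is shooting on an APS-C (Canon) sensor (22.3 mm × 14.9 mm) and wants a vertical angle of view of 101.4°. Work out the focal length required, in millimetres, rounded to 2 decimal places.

6.10 mm

From α = 2·arctan(h/2f) we get f = h / (2·tan(α/2)).
With h = 14.9 mm and α/2 = 50.7°, tan(α/2) ≈ 1.22176, so f ≈ 14.9 / 2.44352 ≈ 6.0978 mm.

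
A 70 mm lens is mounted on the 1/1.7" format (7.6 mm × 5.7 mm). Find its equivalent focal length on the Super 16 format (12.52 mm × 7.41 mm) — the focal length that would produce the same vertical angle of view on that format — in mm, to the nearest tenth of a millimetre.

Equal angle of view means equal height/f ratio, so f₂ = f₁ · (height₂/height₁) = 70 × 7.41/5.7.
f₂ = 70 × 1.30000 ≈ 91.000 mm.

91.0 mm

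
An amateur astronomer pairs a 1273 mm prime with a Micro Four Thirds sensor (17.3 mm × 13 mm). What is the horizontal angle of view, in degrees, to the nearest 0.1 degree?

Angle of view α = 2·arctan(w/2f) with w = 17.3 mm and f = 1273 mm.
w/2f = 0.00679; arctan(0.00679) ≈ 0.3893°, so α ≈ 0.7786°.

0.8°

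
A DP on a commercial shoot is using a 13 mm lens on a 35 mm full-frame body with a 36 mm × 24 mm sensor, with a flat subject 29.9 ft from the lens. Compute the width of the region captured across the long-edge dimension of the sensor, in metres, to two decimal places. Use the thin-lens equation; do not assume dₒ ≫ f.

dₒ: 29.9 ft × 304.8 mm/ft = 9113.52 mm.
Similar triangles through the lens centre give W/dₒ = w/dᵢ; with 1/f = 1/dₒ + 1/dᵢ this gives W = w·(dₒ − f)/f.
W = 36 mm × (9113.52 − 13) / 13 = 36 × 700.0400 ≈ 25201.439 mm = 25.2014 m.

25.20 m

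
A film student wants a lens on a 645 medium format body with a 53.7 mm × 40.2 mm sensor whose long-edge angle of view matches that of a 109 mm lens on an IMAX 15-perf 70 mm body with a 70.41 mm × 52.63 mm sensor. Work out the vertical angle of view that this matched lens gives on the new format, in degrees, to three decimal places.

27.185°

Equal long-edge AOV ⇒ f₂ = f₁ · 53.7/70.41 = 109 × 0.76268 ≈ 83.1317 mm.
Vertical AOV on the new format = 2·arctan(40.2 / (2 × 83.1317)) = 2·arctan(0.24179) ≈ 27.1848°.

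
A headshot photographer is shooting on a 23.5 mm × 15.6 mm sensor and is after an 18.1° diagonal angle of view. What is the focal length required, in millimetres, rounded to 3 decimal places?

Sensor diagonal = √(23.5² + 15.6²) = √795.6100 ≈ 28.2066 mm.
From α = 2·arctan(d/2f) we get f = d / (2·tan(α/2)).
With d = 28.2066 mm and α/2 = 9.05°, tan(α/2) ≈ 0.15928, so f ≈ 28.2066 / 0.31856 ≈ 88.5444 mm.

88.544 mm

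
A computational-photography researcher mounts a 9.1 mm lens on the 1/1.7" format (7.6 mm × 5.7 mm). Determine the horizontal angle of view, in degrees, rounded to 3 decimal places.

45.329°

Angle of view α = 2·arctan(w/2f) with w = 7.6 mm and f = 9.1 mm.
w/2f = 0.41758; arctan(0.41758) ≈ 22.6646°, so α ≈ 45.3291°.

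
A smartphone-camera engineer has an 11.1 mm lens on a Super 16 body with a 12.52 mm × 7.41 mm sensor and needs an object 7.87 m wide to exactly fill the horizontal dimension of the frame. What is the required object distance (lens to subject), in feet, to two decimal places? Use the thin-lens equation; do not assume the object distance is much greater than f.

22.93 ft

W: 7.87 m = 7870 mm.
Magnification m = w/W = dᵢ/dₒ; combined with 1/f = 1/dₒ + 1/dᵢ this gives dₒ = f·(1 + W/w).
dₒ = 11.1 mm × (1 + 7870/12.52) = 11.1 × 629.5942 ≈ 6988.496 mm = 6988.496/304.8 ft = 22.9281 ft.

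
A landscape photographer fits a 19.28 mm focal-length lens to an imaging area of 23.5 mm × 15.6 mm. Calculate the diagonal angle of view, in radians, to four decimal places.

1.2631 rad

Sensor diagonal = √(23.5² + 15.6²) = √795.6100 ≈ 28.2066 mm.
Angle of view α = 2·arctan(d/2f) with d = 28.2066 mm and f = 19.28 mm.
d/2f = 0.73150; arctan(0.73150) ≈ 0.6316 rad, so α ≈ 1.2631 rad.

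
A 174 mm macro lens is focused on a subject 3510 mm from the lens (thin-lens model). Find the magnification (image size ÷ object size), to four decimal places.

Thin lens: 1/f = 1/dₒ + 1/dᵢ → 1/dᵢ = 1/174 − 1/3510 = 0.0054622 mm⁻¹, so dᵢ ≈ 183.0755 mm.
Magnification m = dᵢ/dₒ = 183.0755/3510 ≈ 0.05216.

0.0522×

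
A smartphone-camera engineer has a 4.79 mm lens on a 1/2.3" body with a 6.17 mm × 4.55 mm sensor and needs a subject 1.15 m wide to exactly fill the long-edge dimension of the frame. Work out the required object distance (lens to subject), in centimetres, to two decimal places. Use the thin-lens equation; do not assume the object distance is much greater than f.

89.76 cm

W: 1.15 m = 1150 mm.
Magnification m = w/W = dᵢ/dₒ; combined with 1/f = 1/dₒ + 1/dᵢ this gives dₒ = f·(1 + W/w).
dₒ = 4.79 mm × (1 + 1150/6.17) = 4.79 × 187.3857 ≈ 897.578 mm = 89.7578 cm.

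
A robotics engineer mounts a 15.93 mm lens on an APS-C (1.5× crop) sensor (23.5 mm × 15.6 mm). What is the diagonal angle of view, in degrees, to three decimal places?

Sensor diagonal = √(23.5² + 15.6²) = √795.6100 ≈ 28.2066 mm.
Angle of view α = 2·arctan(d/2f) with d = 28.2066 mm and f = 15.93 mm.
d/2f = 0.88533; arctan(0.88533) ≈ 41.5194°, so α ≈ 83.0388°.

83.039°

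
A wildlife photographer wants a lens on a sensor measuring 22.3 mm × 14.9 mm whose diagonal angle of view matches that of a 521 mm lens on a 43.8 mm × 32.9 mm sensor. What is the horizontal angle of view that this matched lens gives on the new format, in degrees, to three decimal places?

Sensor diagonal = √(43.8² + 32.9²) = √3000.8500 ≈ 54.7800 mm.
Sensor diagonal = √(22.3² + 14.9²) = √719.3000 ≈ 26.8198 mm.
Equal diagonal AOV ⇒ f₂ = f₁ · 26.8198/54.7800 = 521 × 0.48959 ≈ 255.0766 mm.
Horizontal AOV on the new format = 2·arctan(22.3 / (2 × 255.0766)) = 2·arctan(0.04371) ≈ 5.0059°.

5.006°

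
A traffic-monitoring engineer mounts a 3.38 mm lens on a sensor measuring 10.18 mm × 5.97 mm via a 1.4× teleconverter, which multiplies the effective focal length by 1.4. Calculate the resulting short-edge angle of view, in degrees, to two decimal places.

Effective focal length f = 3.38 × 1.4 = 4.732 mm.
α = 2·arctan(5.97 / (2 × 4.732)) = 2·arctan(0.63081) ≈ 64.4884°.

64.49°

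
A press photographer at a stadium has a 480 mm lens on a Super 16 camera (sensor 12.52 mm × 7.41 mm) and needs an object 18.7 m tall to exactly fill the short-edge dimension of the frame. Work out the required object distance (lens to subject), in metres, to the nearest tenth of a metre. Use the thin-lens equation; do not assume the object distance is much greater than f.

W: 18.7 m = 18700 mm.
Magnification m = h/W = dᵢ/dₒ; combined with 1/f = 1/dₒ + 1/dᵢ this gives dₒ = f·(1 + W/h).
dₒ = 480 mm × (1 + 18700/7.41) = 480 × 2524.6167 ≈ 1211816.032 mm = 1211.82 m.

1211.8 m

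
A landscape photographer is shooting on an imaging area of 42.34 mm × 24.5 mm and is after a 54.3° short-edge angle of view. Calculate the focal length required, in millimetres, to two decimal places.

23.89 mm

From α = 2·arctan(h/2f) we get f = h / (2·tan(α/2)).
With h = 24.5 mm and α/2 = 27.15°, tan(α/2) ≈ 0.51283, so f ≈ 24.5 / 1.02566 ≈ 23.8872 mm.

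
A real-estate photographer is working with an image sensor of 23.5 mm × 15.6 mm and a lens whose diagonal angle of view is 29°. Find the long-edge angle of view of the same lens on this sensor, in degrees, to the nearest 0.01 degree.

24.32°

Sensor diagonal = √(23.5² + 15.6²) = √795.6100 ≈ 28.2066 mm.
From the diagonal AOV: f = 28.2066 / (2·tan(14.5°)) = 28.2066 / 0.51724 ≈ 54.5333 mm.
Long-edge AOV = 2·arctan(23.5 / (2 × 54.5333)) = 2·arctan(0.21546) ≈ 24.3186°.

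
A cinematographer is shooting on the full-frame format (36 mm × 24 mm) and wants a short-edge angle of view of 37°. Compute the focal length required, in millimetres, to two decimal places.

From α = 2·arctan(h/2f) we get f = h / (2·tan(α/2)).
With h = 24 mm and α/2 = 18.5°, tan(α/2) ≈ 0.33460, so f ≈ 24 / 0.66919 ≈ 35.8642 mm.

35.86 mm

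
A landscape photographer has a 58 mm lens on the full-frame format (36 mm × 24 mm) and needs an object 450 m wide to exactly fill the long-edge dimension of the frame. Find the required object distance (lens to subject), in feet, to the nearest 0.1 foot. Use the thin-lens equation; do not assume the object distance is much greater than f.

2378.8 ft

W: 450 m = 450000 mm.
Magnification m = w/W = dᵢ/dₒ; combined with 1/f = 1/dₒ + 1/dᵢ this gives dₒ = f·(1 + W/w).
dₒ = 58 mm × (1 + 450000/36) = 58 × 12501.0000 ≈ 725058.000 mm = 725058.000/304.8 ft = 2378.8 ft.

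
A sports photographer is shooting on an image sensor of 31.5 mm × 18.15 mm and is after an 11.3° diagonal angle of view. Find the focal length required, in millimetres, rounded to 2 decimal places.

183.74 mm

Sensor diagonal = √(31.5² + 18.15²) = √1321.6725 ≈ 36.3548 mm.
From α = 2·arctan(d/2f) we get f = d / (2·tan(α/2)).
With d = 36.3548 mm and α/2 = 5.65°, tan(α/2) ≈ 0.09893, so f ≈ 36.3548 / 0.19786 ≈ 183.7364 mm.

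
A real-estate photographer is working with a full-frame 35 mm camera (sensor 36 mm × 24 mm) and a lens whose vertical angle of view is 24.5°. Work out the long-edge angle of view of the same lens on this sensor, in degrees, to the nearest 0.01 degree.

36.08°

From the vertical AOV: f = 24 / (2·tan(12.25°)) = 24 / 0.43424 ≈ 55.2686 mm.
Long-edge AOV = 2·arctan(36 / (2 × 55.2686)) = 2·arctan(0.32568) ≈ 36.0790°.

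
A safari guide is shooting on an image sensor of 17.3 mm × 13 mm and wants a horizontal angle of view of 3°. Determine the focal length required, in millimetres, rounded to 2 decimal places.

From α = 2·arctan(w/2f) we get f = w / (2·tan(α/2)).
With w = 17.3 mm and α/2 = 1.5°, tan(α/2) ≈ 0.02619, so f ≈ 17.3 / 0.05237 ≈ 330.3302 mm.

330.33 mm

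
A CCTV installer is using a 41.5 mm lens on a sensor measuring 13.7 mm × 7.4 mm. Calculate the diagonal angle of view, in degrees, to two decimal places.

Sensor diagonal = √(13.7² + 7.4²) = √242.4500 ≈ 15.5708 mm.
Angle of view α = 2·arctan(d/2f) with d = 15.5708 mm and f = 41.5 mm.
d/2f = 0.18760; arctan(0.18760) ≈ 10.6252°, so α ≈ 21.2504°.

21.25°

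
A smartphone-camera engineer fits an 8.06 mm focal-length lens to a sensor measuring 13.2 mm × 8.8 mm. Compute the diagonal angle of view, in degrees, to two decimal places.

Sensor diagonal = √(13.2² + 8.8²) = √251.6800 ≈ 15.8644 mm.
Angle of view α = 2·arctan(d/2f) with d = 15.8644 mm and f = 8.06 mm.
d/2f = 0.98415; arctan(0.98415) ≈ 44.5422°, so α ≈ 89.0844°.

89.08°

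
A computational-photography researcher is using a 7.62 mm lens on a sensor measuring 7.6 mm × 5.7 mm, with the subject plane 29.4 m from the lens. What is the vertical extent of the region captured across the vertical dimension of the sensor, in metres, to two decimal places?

dₒ: 29.4 m = 29400 mm.
Similar triangles through the lens centre give W/dₒ = h/dᵢ; with 1/f = 1/dₒ + 1/dᵢ this gives W = h·(dₒ − f)/f.
W = 5.7 mm × (29400 − 7.62) / 7.62 = 5.7 × 3857.2677 ≈ 21986.426 mm = 21.9864 m.

21.99 m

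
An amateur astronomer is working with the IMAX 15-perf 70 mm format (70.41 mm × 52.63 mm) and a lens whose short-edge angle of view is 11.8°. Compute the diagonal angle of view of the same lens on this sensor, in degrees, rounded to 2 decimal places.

19.59°

From the short-edge AOV: f = 52.63 / (2·tan(5.9°)) = 52.63 / 0.20668 ≈ 254.6450 mm.
Sensor diagonal = √(70.41² + 52.63²) = √7727.4850 ≈ 87.9061 mm.
Diagonal AOV = 2·arctan(87.9061 / (2 × 254.6450)) = 2·arctan(0.17261) ≈ 19.5861°.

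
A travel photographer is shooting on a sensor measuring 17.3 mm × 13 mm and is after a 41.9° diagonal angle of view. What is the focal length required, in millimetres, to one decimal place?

28.3 mm

Sensor diagonal = √(17.3² + 13²) = √468.2900 ≈ 21.6400 mm.
From α = 2·arctan(d/2f) we get f = d / (2·tan(α/2)).
With d = 21.6400 mm and α/2 = 20.95°, tan(α/2) ≈ 0.38286, so f ≈ 21.6400 / 0.76573 ≈ 28.2608 mm.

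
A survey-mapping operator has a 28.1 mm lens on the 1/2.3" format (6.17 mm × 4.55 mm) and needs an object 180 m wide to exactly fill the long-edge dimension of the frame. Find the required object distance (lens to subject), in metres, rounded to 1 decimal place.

819.8 m

W: 180 m = 180000 mm.
Magnification m = w/W = dᵢ/dₒ; combined with 1/f = 1/dₒ + 1/dᵢ this gives dₒ = f·(1 + W/w).
dₒ = 28.1 mm × (1 + 180000/6.17) = 28.1 × 29174.4198 ≈ 819801.196 mm = 819.801 m.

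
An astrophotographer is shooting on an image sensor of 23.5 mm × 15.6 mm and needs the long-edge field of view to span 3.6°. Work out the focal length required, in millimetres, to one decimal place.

From α = 2·arctan(w/2f) we get f = w / (2·tan(α/2)).
With w = 23.5 mm and α/2 = 1.8°, tan(α/2) ≈ 0.03143, so f ≈ 23.5 / 0.06285 ≈ 373.8911 mm.

373.9 mm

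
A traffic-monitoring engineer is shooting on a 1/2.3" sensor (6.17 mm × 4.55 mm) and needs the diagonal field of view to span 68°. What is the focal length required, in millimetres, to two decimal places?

5.68 mm

Sensor diagonal = √(6.17² + 4.55²) = √58.7714 ≈ 7.6663 mm.
From α = 2·arctan(d/2f) we get f = d / (2·tan(α/2)).
With d = 7.6663 mm and α/2 = 34°, tan(α/2) ≈ 0.67451, so f ≈ 7.6663 / 1.34902 ≈ 5.6828 mm.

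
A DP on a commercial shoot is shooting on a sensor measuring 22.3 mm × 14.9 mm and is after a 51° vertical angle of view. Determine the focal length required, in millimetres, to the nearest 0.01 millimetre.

15.62 mm

From α = 2·arctan(h/2f) we get f = h / (2·tan(α/2)).
With h = 14.9 mm and α/2 = 25.5°, tan(α/2) ≈ 0.47698, so f ≈ 14.9 / 0.95395 ≈ 15.6192 mm.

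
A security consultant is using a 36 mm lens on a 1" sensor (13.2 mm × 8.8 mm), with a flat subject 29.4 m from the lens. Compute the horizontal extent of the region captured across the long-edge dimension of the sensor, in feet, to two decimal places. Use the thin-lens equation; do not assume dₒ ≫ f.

35.32 ft

dₒ: 29.4 m = 29400 mm.
Similar triangles through the lens centre give W/dₒ = w/dᵢ; with 1/f = 1/dₒ + 1/dᵢ this gives W = w·(dₒ − f)/f.
W = 13.2 mm × (29400 − 36) / 36 = 13.2 × 815.6667 ≈ 10766.800 mm = 10766.800/304.8 ft = 35.3241 ft.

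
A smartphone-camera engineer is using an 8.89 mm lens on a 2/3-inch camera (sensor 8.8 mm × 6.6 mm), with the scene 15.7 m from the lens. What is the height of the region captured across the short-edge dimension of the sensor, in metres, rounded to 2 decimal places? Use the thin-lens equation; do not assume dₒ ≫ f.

dₒ: 15.7 m = 15700 mm.
Similar triangles through the lens centre give W/dₒ = h/dᵢ; with 1/f = 1/dₒ + 1/dᵢ this gives W = h·(dₒ − f)/f.
W = 6.6 mm × (15700 − 8.89) / 8.89 = 6.6 × 1765.0292 ≈ 11649.193 mm = 11.6492 m.

11.65 m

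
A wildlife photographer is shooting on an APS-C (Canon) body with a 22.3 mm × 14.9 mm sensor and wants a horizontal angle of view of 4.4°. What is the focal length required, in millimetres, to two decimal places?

From α = 2·arctan(w/2f) we get f = w / (2·tan(α/2)).
With w = 22.3 mm and α/2 = 2.2°, tan(α/2) ≈ 0.03842, so f ≈ 22.3 / 0.07683 ≈ 290.2427 mm.

290.24 mm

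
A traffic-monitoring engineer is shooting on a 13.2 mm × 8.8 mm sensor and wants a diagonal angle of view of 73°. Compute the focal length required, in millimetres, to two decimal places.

10.72 mm

Sensor diagonal = √(13.2² + 8.8²) = √251.6800 ≈ 15.8644 mm.
From α = 2·arctan(d/2f) we get f = d / (2·tan(α/2)).
With d = 15.8644 mm and α/2 = 36.5°, tan(α/2) ≈ 0.73996, so f ≈ 15.8644 / 1.47992 ≈ 10.7198 mm.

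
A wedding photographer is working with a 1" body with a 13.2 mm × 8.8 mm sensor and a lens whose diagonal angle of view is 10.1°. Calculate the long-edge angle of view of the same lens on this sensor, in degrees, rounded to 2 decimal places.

Sensor diagonal = √(13.2² + 8.8²) = √251.6800 ≈ 15.8644 mm.
From the diagonal AOV: f = 15.8644 / (2·tan(5.05°)) = 15.8644 / 0.17674 ≈ 89.7633 mm.
Long-edge AOV = 2·arctan(13.2 / (2 × 89.7633)) = 2·arctan(0.07353) ≈ 8.4104°.

8.41°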